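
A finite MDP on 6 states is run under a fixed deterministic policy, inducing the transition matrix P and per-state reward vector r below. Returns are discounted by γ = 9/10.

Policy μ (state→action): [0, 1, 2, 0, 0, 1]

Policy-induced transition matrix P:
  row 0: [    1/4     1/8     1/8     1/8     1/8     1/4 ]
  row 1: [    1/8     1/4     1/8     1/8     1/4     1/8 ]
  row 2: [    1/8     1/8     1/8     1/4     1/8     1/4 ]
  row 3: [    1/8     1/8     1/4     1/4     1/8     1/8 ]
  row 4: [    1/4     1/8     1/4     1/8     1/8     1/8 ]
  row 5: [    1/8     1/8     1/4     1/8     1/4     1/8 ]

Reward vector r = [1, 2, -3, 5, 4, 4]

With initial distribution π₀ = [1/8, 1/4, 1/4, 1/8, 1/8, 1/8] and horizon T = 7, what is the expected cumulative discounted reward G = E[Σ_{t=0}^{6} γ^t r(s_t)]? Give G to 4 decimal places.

t=0: π = [0.1250, 0.2500, 0.2500, 0.1250, 0.1250, 0.1250], E[r] = 1.5000, γ^t·E[r] = 1.500000, running G = 1.500000
t=1: π = [0.1563, 0.1563, 0.1719, 0.1719, 0.1719, 0.1719], E[r] = 2.1875, γ^t·E[r] = 1.968750, running G = 3.468750
t=2: π = [0.1660, 0.1445, 0.1895, 0.1680, 0.1660, 0.1660], E[r] = 2.0547, γ^t·E[r] = 1.664297, running G = 5.133047
t=3: π = [0.1665, 0.1431, 0.1875, 0.1697, 0.1638, 0.1694], E[r] = 2.0715, γ^t·E[r] = 1.510148, running G = 6.643195
t=4: π = [0.1663, 0.1429, 0.1879, 0.1696, 0.1641, 0.1693], E[r] = 2.0699, γ^t·E[r] = 1.358092, running G = 8.001286
t=5: π = [0.1663, 0.1429, 0.1879, 0.1697, 0.1640, 0.1693], E[r] = 2.0700, γ^t·E[r] = 1.222312, running G = 9.223598
t=6: π = [0.1663, 0.1429, 0.1879, 0.1697, 0.1640, 0.1693], E[r] = 2.0700, γ^t·E[r] = 1.100088, running G = 10.323686

G = 10.3237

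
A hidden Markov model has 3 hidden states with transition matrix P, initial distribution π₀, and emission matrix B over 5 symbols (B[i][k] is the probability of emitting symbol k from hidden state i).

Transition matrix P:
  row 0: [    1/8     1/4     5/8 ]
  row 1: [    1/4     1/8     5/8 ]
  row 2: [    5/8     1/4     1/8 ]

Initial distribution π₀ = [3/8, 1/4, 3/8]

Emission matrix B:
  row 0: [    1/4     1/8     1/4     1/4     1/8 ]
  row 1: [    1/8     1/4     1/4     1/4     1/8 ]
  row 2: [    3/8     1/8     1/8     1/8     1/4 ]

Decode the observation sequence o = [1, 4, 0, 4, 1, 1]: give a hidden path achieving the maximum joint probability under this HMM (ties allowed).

t=0: δ = [4.688e-02, 6.250e-02, 4.688e-02]  (obs o_0=1)
t=1: δ = [3.662e-03, 1.465e-03, 9.766e-03]  ψ = [2, 0, 1]  (obs o_1=4)
t=2: δ = [1.526e-03, 3.052e-04, 8.583e-04]  ψ = [2, 2, 0]  (obs o_2=0)
t=3: δ = [6.706e-05, 4.768e-05, 2.384e-04]  ψ = [2, 0, 0]  (obs o_3=4)
t=4: δ = [1.863e-05, 1.490e-05, 5.239e-06]  ψ = [2, 2, 0]  (obs o_4=1)
t=5: δ = [4.657e-07, 1.164e-06, 1.455e-06]  ψ = [1, 0, 0]  (obs o_5=1)
backtrack: best end state = 2; path = [1, 2, 0, 2, 0, 2]

path = [1, 2, 0, 2, 0, 2]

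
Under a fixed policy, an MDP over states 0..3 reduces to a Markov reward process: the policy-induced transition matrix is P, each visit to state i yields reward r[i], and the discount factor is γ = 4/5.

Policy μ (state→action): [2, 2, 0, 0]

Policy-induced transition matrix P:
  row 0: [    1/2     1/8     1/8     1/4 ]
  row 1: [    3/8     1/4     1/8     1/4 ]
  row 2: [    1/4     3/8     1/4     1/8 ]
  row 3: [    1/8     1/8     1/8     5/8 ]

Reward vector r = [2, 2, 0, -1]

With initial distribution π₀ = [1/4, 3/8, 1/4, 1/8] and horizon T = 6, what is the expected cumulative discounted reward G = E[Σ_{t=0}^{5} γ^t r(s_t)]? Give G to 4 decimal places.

t=0: π = [0.2500, 0.3750, 0.2500, 0.1250], E[r] = 1.1250, γ^t·E[r] = 1.125000, running G = 1.125000
t=1: π = [0.3438, 0.2344, 0.1563, 0.2656], E[r] = 0.8906, γ^t·E[r] = 0.712500, running G = 1.837500
t=2: π = [0.3320, 0.1934, 0.1445, 0.3301], E[r] = 0.7207, γ^t·E[r] = 0.461250, running G = 2.298750
t=3: π = [0.3159, 0.1853, 0.1431, 0.3557], E[r] = 0.6467, γ^t·E[r] = 0.331125, running G = 2.629875
t=4: π = [0.3077, 0.1839, 0.1429, 0.3655], E[r] = 0.6177, γ^t·E[r] = 0.253013, running G = 2.882888
t=5: π = [0.3042, 0.1837, 0.1429, 0.3692], E[r] = 0.6067, γ^t·E[r] = 0.198791, running G = 3.081679

G = 3.0817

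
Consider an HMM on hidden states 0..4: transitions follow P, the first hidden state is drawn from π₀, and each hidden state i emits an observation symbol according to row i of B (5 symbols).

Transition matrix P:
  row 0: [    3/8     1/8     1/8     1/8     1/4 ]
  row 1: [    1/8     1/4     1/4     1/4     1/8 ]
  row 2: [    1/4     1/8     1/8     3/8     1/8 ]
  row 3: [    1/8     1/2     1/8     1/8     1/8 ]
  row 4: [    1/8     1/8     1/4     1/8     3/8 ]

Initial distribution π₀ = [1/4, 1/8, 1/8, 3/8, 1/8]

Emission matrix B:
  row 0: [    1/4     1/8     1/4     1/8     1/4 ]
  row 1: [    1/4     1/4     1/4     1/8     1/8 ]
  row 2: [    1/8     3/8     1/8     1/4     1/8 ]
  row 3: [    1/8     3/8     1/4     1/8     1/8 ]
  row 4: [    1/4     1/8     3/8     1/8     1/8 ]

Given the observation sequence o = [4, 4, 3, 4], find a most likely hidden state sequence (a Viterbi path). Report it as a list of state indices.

t=0: δ = [6.250e-02, 1.562e-02, 1.562e-02, 4.688e-02, 1.562e-02]  (obs o_0=4)
t=1: δ = [5.859e-03, 2.930e-03, 9.766e-04, 9.766e-04, 1.953e-03]  ψ = [0, 3, 0, 0, 0]  (obs o_1=4)
t=2: δ = [2.747e-04, 9.155e-05, 1.831e-04, 9.155e-05, 1.831e-04]  ψ = [0, 0, 0, 0, 0]  (obs o_2=3)
t=3: δ = [2.575e-05, 5.722e-06, 5.722e-06, 8.583e-06, 8.583e-06]  ψ = [0, 3, 4, 2, 0]  (obs o_3=4)
backtrack: best end state = 0; path = [0, 0, 0, 0]

path = [0, 0, 0, 0]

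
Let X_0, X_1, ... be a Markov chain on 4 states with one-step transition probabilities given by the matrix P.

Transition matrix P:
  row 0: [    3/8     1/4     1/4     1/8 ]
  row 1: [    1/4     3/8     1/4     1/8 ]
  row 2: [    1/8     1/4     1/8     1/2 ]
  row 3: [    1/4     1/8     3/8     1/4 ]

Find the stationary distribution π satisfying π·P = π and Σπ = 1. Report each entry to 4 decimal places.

Balance equations π_j = Σ_i π_i·P[i][j]:
  π_0 = 3/8·π_0 + 1/4·π_1 + 1/8·π_2 + 1/4·π_3
  π_1 = 1/4·π_0 + 3/8·π_1 + 1/4·π_2 + 1/8·π_3
  π_2 = 1/4·π_0 + 1/4·π_1 + 1/8·π_2 + 3/8·π_3
  normalize: π_0 + π_1 + π_2 + π_3 = 1
Solving the linear system gives exactly π = [1/4, 1/4, 1/4, 1/4].

π = [0.2500, 0.2500, 0.2500, 0.2500]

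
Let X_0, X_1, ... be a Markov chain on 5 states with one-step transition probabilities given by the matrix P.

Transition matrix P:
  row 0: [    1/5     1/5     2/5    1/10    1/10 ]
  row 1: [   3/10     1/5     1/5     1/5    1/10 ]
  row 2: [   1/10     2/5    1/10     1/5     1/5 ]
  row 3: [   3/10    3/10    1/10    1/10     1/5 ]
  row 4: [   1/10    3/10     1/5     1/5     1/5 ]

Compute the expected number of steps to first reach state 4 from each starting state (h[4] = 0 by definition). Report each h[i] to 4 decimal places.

h = [7.2337, 7.2973, 6.6455, 6.6932, 0.0000]

First-step conditioning: h[4] = 0; for i ≠ 4, h[i] = 1 + Σ_k P[i][k]·h[k].
  h[0] = 1 + 1/5·h[0] + 1/5·h[1] + 2/5·h[2] + 1/10·h[3]
  h[1] = 1 + 3/10·h[0] + 1/5·h[1] + 1/5·h[2] + 1/5·h[3]
  h[2] = 1 + 1/10·h[0] + 2/5·h[1] + 1/10·h[2] + 1/5·h[3]
  h[3] = 1 + 3/10·h[0] + 3/10·h[1] + 1/10·h[2] + 1/10·h[3]
Solving the 4×4 linear system over states ≠ 4 gives exactly h = [4550/629, 270/37, 4180/629, 4210/629, 0] (h[4] = 0 is the target).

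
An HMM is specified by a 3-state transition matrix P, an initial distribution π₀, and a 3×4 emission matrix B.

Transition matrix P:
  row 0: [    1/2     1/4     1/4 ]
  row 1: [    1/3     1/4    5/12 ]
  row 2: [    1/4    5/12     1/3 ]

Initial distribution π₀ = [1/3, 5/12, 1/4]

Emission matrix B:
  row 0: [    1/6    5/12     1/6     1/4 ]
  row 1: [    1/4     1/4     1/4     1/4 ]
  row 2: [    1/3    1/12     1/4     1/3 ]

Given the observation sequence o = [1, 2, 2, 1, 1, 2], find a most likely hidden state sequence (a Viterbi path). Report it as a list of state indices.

path = [0, 0, 0, 0, 0, 0]

t=0: δ = [1.389e-01, 1.042e-01, 2.083e-02]  (obs o_0=1)
t=1: δ = [1.157e-02, 8.681e-03, 1.085e-02]  ψ = [0, 0, 1]  (obs o_1=2)
t=2: δ = [9.645e-04, 1.130e-03, 9.042e-04]  ψ = [0, 2, 1]  (obs o_2=2)
t=3: δ = [2.009e-04, 9.419e-05, 3.925e-05]  ψ = [0, 2, 1]  (obs o_3=1)
t=4: δ = [4.186e-05, 1.256e-05, 4.186e-06]  ψ = [0, 0, 0]  (obs o_4=1)
t=5: δ = [3.489e-06, 2.616e-06, 2.616e-06]  ψ = [0, 0, 0]  (obs o_5=2)
backtrack: best end state = 0; path = [0, 0, 0, 0, 0, 0]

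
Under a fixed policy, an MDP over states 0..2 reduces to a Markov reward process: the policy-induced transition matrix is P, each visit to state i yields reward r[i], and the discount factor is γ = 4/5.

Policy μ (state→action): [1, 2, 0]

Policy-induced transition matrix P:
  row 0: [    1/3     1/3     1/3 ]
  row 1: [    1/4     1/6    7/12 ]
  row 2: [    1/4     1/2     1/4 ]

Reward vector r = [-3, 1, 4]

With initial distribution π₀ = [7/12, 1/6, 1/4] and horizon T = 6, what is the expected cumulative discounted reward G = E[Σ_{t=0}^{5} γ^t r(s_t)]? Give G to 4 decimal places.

t=0: π = [0.5833, 0.1667, 0.2500], E[r] = -0.5833, γ^t·E[r] = -0.583333, running G = -0.583333
t=1: π = [0.2986, 0.3472, 0.3542], E[r] = 0.8681, γ^t·E[r] = 0.694444, running G = 0.111111
t=2: π = [0.2749, 0.3345, 0.3906], E[r] = 1.0723, γ^t·E[r] = 0.686296, running G = 0.797407
t=3: π = [0.2729, 0.3427, 0.3844], E[r] = 1.0616, γ^t·E[r] = 0.543531, running G = 1.340938
t=4: π = [0.2727, 0.3403, 0.3870], E[r] = 1.0699, γ^t·E[r] = 0.438250, running G = 1.779188
t=5: π = [0.2727, 0.3411, 0.3862], E[r] = 1.0676, γ^t·E[r] = 0.349817, running G = 2.129006

G = 2.1290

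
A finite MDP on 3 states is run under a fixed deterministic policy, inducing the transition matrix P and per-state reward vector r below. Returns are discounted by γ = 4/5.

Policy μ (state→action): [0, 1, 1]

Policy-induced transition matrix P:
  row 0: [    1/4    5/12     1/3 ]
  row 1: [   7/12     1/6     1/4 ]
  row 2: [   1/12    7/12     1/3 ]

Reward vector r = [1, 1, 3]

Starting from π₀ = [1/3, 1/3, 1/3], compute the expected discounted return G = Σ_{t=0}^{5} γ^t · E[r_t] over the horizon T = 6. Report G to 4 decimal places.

G = 5.9853

t=0: π = [0.3333, 0.3333, 0.3333], E[r] = 1.6667, γ^t·E[r] = 1.666667, running G = 1.666667
t=1: π = [0.3056, 0.3889, 0.3056], E[r] = 1.6111, γ^t·E[r] = 1.288889, running G = 2.955556
t=2: π = [0.3287, 0.3704, 0.3009], E[r] = 1.6019, γ^t·E[r] = 1.025185, running G = 3.980741
t=3: π = [0.3233, 0.3742, 0.3025], E[r] = 1.6049, γ^t·E[r] = 0.821728, running G = 4.802469
t=4: π = [0.3243, 0.3735, 0.3021], E[r] = 1.6043, γ^t·E[r] = 0.657119, running G = 5.459588
t=5: π = [0.3241, 0.3736, 0.3022], E[r] = 1.6044, γ^t·E[r] = 0.525734, running G = 5.985323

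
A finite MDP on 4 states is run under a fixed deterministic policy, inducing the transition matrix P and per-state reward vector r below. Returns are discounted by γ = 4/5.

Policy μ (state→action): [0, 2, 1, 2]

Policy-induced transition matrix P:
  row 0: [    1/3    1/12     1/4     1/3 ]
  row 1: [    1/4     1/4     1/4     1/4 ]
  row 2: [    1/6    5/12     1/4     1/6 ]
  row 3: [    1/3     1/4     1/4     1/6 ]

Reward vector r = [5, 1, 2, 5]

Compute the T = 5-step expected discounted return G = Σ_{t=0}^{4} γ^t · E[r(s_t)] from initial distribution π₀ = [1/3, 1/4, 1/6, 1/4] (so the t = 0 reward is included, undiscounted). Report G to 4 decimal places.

G = 11.2926

t=0: π = [0.3333, 0.2500, 0.1667, 0.2500], E[r] = 3.5000, γ^t·E[r] = 3.500000, running G = 3.500000
t=1: π = [0.2847, 0.2222, 0.2500, 0.2431], E[r] = 3.3611, γ^t·E[r] = 2.688889, running G = 6.188889
t=2: π = [0.2731, 0.2442, 0.2500, 0.2326], E[r] = 3.2731, γ^t·E[r] = 2.094815, running G = 8.283704
t=3: π = [0.2713, 0.2461, 0.2500, 0.2325], E[r] = 3.2654, γ^t·E[r] = 1.671901, running G = 9.955605
t=4: π = [0.2712, 0.2464, 0.2500, 0.2324], E[r] = 3.2642, γ^t·E[r] = 1.337021, running G = 11.292626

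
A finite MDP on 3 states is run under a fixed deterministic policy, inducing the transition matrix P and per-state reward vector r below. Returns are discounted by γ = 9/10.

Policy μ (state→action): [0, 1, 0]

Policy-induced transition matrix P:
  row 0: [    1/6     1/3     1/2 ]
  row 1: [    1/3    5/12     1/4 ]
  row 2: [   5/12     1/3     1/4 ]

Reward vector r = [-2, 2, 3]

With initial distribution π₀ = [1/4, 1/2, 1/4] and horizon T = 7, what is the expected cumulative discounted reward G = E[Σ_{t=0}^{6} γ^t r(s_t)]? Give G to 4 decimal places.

G = 5.8302

t=0: π = [0.2500, 0.5000, 0.2500], E[r] = 1.2500, γ^t·E[r] = 1.250000, running G = 1.250000
t=1: π = [0.3125, 0.3750, 0.3125], E[r] = 1.0625, γ^t·E[r] = 0.956250, running G = 2.206250
t=2: π = [0.3073, 0.3646, 0.3281], E[r] = 1.0990, γ^t·E[r] = 0.890156, running G = 3.096406
t=3: π = [0.3095, 0.3637, 0.3268], E[r] = 1.0890, γ^t·E[r] = 0.793863, running G = 3.890270
t=4: π = [0.3090, 0.3636, 0.3274], E[r] = 1.0914, γ^t·E[r] = 0.716067, running G = 4.606336
t=5: π = [0.3091, 0.3636, 0.3272], E[r] = 1.0908, γ^t·E[r] = 0.644099, running G = 5.250435
t=6: π = [0.3091, 0.3636, 0.3273], E[r] = 1.0909, γ^t·E[r] = 0.579770, running G = 5.830205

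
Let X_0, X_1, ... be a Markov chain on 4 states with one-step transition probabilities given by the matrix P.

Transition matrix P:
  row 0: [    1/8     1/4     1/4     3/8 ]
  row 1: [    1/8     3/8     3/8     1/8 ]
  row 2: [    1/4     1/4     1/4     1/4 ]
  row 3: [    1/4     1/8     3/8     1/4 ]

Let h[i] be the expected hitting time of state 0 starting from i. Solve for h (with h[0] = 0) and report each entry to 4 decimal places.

h = [0.0000, 5.2500, 4.5833, 4.5000]

First-step conditioning: h[0] = 0; for i ≠ 0, h[i] = 1 + Σ_k P[i][k]·h[k].
  h[1] = 1 + 3/8·h[1] + 3/8·h[2] + 1/8·h[3]
  h[2] = 1 + 1/4·h[1] + 1/4·h[2] + 1/4·h[3]
  h[3] = 1 + 1/8·h[1] + 3/8·h[2] + 1/4·h[3]
Solving the 3×3 linear system over states ≠ 0 gives exactly h = [0, 21/4, 55/12, 9/2] (h[0] = 0 is the target).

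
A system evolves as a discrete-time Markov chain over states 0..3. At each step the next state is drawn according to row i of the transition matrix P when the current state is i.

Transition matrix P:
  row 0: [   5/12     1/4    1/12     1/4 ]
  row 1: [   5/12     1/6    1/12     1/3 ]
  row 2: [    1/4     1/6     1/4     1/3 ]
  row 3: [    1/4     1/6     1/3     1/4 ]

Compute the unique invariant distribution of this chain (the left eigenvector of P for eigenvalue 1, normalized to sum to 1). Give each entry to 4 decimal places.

π = [0.3390, 0.1949, 0.1845, 0.2816]

Balance equations π_j = Σ_i π_i·P[i][j]:
  π_0 = 5/12·π_0 + 5/12·π_1 + 1/4·π_2 + 1/4·π_3
  π_1 = 1/4·π_0 + 1/6·π_1 + 1/6·π_2 + 1/6·π_3
  π_2 = 1/12·π_0 + 1/12·π_1 + 1/4·π_2 + 1/3·π_3
  normalize: π_0 + π_1 + π_2 + π_3 = 1
Solving the linear system gives exactly π = [20/59, 23/118, 283/1534, 216/767].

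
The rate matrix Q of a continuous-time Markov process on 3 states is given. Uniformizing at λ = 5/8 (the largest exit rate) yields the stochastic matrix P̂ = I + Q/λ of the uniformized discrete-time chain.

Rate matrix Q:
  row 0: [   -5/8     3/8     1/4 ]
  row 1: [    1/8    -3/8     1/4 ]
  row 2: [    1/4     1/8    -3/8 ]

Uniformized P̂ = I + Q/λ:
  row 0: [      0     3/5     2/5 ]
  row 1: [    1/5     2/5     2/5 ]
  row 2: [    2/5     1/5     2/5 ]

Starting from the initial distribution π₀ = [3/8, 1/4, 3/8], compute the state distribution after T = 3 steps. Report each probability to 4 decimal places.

π = [0.2320, 0.3680, 0.4000]

t=0: π = [0.3750, 0.2500, 0.3750]
t=1: π = [0.2000, 0.4000, 0.4000]
t=2: π = [0.2400, 0.3600, 0.4000]
t=3: π = [0.2320, 0.3680, 0.4000]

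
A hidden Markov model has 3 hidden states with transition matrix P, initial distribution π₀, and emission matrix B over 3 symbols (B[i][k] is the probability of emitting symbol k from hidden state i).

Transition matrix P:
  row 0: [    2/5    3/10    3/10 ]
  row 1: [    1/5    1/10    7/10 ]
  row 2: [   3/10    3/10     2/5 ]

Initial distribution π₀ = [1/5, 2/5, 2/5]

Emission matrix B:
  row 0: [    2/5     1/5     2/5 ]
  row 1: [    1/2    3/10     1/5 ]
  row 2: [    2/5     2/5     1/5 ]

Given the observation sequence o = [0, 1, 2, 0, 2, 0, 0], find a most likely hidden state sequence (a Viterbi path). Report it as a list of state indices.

path = [1, 2, 0, 0, 0, 1, 2]

t=0: δ = [8.000e-02, 2.000e-01, 1.600e-01]  (obs o_0=0)
t=1: δ = [9.600e-03, 1.440e-02, 5.600e-02]  ψ = [2, 2, 1]  (obs o_1=1)
t=2: δ = [6.720e-03, 3.360e-03, 4.480e-03]  ψ = [2, 2, 2]  (obs o_2=2)
t=3: δ = [1.075e-03, 1.008e-03, 9.408e-04]  ψ = [0, 0, 1]  (obs o_3=0)
t=4: δ = [1.720e-04, 6.451e-05, 1.411e-04]  ψ = [0, 0, 1]  (obs o_4=2)
t=5: δ = [2.753e-05, 2.580e-05, 2.258e-05]  ψ = [0, 0, 2]  (obs o_5=0)
t=6: δ = [4.404e-06, 4.129e-06, 7.225e-06]  ψ = [0, 0, 1]  (obs o_6=0)
backtrack: best end state = 2; path = [1, 2, 0, 0, 0, 1, 2]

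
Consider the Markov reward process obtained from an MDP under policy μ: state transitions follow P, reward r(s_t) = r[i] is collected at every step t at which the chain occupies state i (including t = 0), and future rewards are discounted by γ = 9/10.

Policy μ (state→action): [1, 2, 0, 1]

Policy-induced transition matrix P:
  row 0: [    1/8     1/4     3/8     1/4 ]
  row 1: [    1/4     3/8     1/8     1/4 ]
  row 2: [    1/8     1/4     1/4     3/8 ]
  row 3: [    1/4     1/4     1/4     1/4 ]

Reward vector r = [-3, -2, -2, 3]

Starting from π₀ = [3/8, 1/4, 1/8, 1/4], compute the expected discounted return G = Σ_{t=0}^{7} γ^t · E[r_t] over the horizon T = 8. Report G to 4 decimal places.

G = -4.9064

t=0: π = [0.3750, 0.2500, 0.1250, 0.2500], E[r] = -1.1250, γ^t·E[r] = -1.125000, running G = -1.125000
t=1: π = [0.1875, 0.2813, 0.2656, 0.2656], E[r] = -0.8594, γ^t·E[r] = -0.773438, running G = -1.898438
t=2: π = [0.1934, 0.2852, 0.2383, 0.2832], E[r] = -0.7773, γ^t·E[r] = -0.629648, running G = -2.528086
t=3: π = [0.1960, 0.2856, 0.2385, 0.2798], E[r] = -0.7971, γ^t·E[r] = -0.581100, running G = -3.109186
t=4: π = [0.1957, 0.2857, 0.2388, 0.2798], E[r] = -0.7966, γ^t·E[r] = -0.522649, running G = -3.631835
t=5: π = [0.1957, 0.2857, 0.2387, 0.2799], E[r] = -0.7964, γ^t·E[r] = -0.470290, running G = -4.102125
t=6: π = [0.1957, 0.2857, 0.2387, 0.2798], E[r] = -0.7965, γ^t·E[r] = -0.423281, running G = -4.525407
t=7: π = [0.1957, 0.2857, 0.2387, 0.2798], E[r] = -0.7965, γ^t·E[r] = -0.380953, running G = -4.906359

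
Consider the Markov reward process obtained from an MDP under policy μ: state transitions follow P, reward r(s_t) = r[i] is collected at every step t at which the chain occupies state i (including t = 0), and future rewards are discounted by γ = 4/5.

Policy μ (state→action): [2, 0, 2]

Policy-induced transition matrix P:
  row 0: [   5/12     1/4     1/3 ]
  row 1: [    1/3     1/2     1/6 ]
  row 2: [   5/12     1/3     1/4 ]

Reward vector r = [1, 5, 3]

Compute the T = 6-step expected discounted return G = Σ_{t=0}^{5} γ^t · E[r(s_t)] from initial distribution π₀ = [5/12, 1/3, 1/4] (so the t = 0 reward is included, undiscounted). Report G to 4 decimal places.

G = 10.7473

t=0: π = [0.4167, 0.3333, 0.2500], E[r] = 2.8333, γ^t·E[r] = 2.833333, running G = 2.833333
t=1: π = [0.3889, 0.3542, 0.2569], E[r] = 2.9306, γ^t·E[r] = 2.344444, running G = 5.177778
t=2: π = [0.3872, 0.3600, 0.2529], E[r] = 2.9456, γ^t·E[r] = 1.885185, running G = 7.062963
t=3: π = [0.3867, 0.3611, 0.2523], E[r] = 2.9488, γ^t·E[r] = 1.509778, running G = 8.572741
t=4: π = [0.3866, 0.3613, 0.2521], E[r] = 2.9494, γ^t·E[r] = 1.208082, running G = 9.780823
t=5: π = [0.3866, 0.3613, 0.2521], E[r] = 2.9495, γ^t·E[r] = 0.966508, running G = 10.747331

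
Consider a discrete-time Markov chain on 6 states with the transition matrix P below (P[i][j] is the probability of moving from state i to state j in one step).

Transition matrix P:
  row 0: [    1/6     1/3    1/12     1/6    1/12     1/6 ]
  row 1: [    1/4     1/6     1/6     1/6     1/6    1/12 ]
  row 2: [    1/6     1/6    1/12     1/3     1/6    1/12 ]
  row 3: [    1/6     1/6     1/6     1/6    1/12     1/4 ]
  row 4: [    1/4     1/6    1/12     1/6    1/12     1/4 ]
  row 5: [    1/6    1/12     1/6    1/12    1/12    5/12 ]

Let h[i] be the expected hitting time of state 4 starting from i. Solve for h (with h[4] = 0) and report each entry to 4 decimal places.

h = [9.0236, 8.3226, 8.3884, 9.1004, 0.0000, 9.1781]

First-step conditioning: h[4] = 0; for i ≠ 4, h[i] = 1 + Σ_k P[i][k]·h[k].
  h[0] = 1 + 1/6·h[0] + 1/3·h[1] + 1/12·h[2] + 1/6·h[3] + 1/6·h[5]
  h[1] = 1 + 1/4·h[0] + 1/6·h[1] + 1/6·h[2] + 1/6·h[3] + 1/12·h[5]
  h[2] = 1 + 1/6·h[0] + 1/6·h[1] + 1/12·h[2] + 1/3·h[3] + 1/12·h[5]
  h[3] = 1 + 1/6·h[0] + 1/6·h[1] + 1/6·h[2] + 1/6·h[3] + 1/4·h[5]
  h[5] = 1 + 1/6·h[0] + 1/12·h[1] + 1/6·h[2] + 1/12·h[3] + 5/12·h[5]
Solving the 5×5 linear system over states ≠ 4 gives exactly h = [17984/1993, 16587/1993, 16718/1993, 18137/1993, 0, 18292/1993] (h[4] = 0 is the target).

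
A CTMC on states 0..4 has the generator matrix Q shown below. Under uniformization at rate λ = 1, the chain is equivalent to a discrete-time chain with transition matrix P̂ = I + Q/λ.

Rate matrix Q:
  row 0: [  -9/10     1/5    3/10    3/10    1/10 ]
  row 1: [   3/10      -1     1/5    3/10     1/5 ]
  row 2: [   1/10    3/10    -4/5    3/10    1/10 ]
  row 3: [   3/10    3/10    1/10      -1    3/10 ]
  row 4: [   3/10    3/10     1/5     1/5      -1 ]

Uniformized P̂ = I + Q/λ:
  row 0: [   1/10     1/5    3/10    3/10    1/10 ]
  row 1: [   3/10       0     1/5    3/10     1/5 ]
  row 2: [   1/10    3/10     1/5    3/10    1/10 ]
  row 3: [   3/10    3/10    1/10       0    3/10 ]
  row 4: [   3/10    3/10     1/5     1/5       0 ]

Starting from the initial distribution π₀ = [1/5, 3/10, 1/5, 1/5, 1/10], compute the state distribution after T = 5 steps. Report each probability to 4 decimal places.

π = [0.2168, 0.2139, 0.1998, 0.2193, 0.1502]

t=0: π = [0.2000, 0.3000, 0.2000, 0.2000, 0.1000]
t=1: π = [0.2200, 0.1900, 0.2000, 0.2300, 0.1600]
t=2: π = [0.2160, 0.2210, 0.1990, 0.2150, 0.1490]
t=3: π = [0.2170, 0.2121, 0.2001, 0.2206, 0.1502]
t=4: π = [0.2166, 0.2147, 0.1996, 0.2188, 0.1503]
t=5: π = [0.2168, 0.2139, 0.1998, 0.2193, 0.1502]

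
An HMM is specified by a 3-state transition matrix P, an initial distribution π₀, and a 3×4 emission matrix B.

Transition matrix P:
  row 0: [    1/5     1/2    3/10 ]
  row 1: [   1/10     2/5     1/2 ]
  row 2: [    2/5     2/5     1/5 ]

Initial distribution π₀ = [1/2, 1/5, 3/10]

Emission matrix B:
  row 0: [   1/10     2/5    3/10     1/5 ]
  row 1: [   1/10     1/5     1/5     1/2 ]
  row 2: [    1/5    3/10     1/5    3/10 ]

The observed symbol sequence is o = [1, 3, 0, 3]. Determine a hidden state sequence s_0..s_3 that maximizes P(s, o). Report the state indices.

path = [0, 1, 2, 1]

t=0: δ = [2.000e-01, 4.000e-02, 9.000e-02]  (obs o_0=1)
t=1: δ = [8.000e-03, 5.000e-02, 1.800e-02]  ψ = [0, 0, 0]  (obs o_1=3)
t=2: δ = [7.200e-04, 2.000e-03, 5.000e-03]  ψ = [2, 1, 1]  (obs o_2=0)
t=3: δ = [4.000e-04, 1.000e-03, 3.000e-04]  ψ = [2, 2, 1]  (obs o_3=3)
backtrack: best end state = 1; path = [0, 1, 2, 1]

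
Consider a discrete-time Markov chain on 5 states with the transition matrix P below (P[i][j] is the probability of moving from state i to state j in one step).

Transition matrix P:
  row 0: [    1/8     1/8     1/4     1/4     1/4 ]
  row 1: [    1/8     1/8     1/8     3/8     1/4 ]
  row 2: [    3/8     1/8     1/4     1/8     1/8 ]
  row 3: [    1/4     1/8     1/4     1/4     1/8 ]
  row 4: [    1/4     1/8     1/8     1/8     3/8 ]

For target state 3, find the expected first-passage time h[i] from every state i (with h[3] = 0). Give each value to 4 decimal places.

h = [4.8022, 4.1364, 5.3261, 0.0000, 5.4134]

First-step conditioning: h[3] = 0; for i ≠ 3, h[i] = 1 + Σ_k P[i][k]·h[k].
  h[0] = 1 + 1/8·h[0] + 1/8·h[1] + 1/4·h[2] + 1/4·h[4]
  h[1] = 1 + 1/8·h[0] + 1/8·h[1] + 1/8·h[2] + 1/4·h[4]
  h[2] = 1 + 3/8·h[0] + 1/8·h[1] + 1/4·h[2] + 1/8·h[4]
  h[4] = 1 + 1/4·h[0] + 1/8·h[1] + 1/8·h[2] + 3/8·h[4]
Solving the 4×4 linear system over states ≠ 3 gives exactly h = [3520/733, 3032/733, 3904/733, 0, 3968/733] (h[3] = 0 is the target).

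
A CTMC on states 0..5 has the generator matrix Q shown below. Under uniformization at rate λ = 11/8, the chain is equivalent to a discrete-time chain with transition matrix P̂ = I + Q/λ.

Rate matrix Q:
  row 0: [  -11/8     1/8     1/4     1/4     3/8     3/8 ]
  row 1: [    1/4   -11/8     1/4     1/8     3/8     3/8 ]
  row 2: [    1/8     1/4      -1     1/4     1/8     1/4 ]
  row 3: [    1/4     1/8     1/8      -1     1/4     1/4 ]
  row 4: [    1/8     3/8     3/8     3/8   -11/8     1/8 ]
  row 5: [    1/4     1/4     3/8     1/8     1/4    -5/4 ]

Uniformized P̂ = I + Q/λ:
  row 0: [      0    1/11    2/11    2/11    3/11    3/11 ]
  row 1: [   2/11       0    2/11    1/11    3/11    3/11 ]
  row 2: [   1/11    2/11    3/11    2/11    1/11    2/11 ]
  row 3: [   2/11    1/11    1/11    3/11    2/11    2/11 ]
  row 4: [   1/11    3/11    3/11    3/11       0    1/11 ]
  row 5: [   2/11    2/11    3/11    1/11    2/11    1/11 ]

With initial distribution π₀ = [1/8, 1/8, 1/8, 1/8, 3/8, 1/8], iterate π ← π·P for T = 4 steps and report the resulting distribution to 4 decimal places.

t=0: π = [0.1250, 0.1250, 0.1250, 0.1250, 0.3750, 0.1250]
t=1: π = [0.1136, 0.1705, 0.2273, 0.2045, 0.1250, 0.1591]
t=2: π = [0.1291, 0.1333, 0.2097, 0.1818, 0.1643, 0.1818]
t=3: π = [0.1243, 0.1443, 0.2158, 0.1846, 0.1567, 0.1742]
t=4: π = [0.1253, 0.1418, 0.2147, 0.1839, 0.1581, 0.1761]

π = [0.1253, 0.1418, 0.2147, 0.1839, 0.1581, 0.1761]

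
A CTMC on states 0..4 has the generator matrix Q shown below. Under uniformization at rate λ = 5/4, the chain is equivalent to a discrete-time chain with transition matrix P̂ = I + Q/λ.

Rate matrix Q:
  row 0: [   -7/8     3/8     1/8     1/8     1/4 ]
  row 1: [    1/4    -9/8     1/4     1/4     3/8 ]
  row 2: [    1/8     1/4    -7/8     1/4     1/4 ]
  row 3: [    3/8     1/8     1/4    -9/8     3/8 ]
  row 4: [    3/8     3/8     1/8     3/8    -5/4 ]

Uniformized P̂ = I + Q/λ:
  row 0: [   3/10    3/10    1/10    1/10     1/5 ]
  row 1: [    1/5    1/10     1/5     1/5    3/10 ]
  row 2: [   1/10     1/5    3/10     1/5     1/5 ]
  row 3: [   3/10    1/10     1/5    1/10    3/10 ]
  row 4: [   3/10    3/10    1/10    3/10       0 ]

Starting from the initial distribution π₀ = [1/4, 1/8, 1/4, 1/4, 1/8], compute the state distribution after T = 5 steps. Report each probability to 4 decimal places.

π = [0.2448, 0.2059, 0.1730, 0.1775, 0.1988]

t=0: π = [0.2500, 0.1250, 0.2500, 0.2500, 0.1250]
t=1: π = [0.2375, 0.2000, 0.1875, 0.1625, 0.2125]
t=2: π = [0.2425, 0.2088, 0.1738, 0.1813, 0.1938]
t=3: π = [0.2444, 0.2046, 0.1738, 0.1770, 0.2003]
t=4: π = [0.2448, 0.2063, 0.1729, 0.1779, 0.1981]
t=5: π = [0.2448, 0.2059, 0.1730, 0.1775, 0.1988]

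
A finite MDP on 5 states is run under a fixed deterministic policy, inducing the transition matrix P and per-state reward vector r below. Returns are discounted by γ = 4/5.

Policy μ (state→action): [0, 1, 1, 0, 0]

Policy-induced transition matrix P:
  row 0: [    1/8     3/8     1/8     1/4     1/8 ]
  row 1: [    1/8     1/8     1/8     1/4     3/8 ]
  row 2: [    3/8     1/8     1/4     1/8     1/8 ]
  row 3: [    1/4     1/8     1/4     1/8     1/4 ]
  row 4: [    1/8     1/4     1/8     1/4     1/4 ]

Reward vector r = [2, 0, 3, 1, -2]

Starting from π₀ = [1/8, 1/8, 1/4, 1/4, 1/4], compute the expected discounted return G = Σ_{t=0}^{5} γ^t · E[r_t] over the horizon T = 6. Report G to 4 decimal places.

G = 2.5820

t=0: π = [0.1250, 0.1250, 0.2500, 0.2500, 0.2500], E[r] = 0.7500, γ^t·E[r] = 0.750000, running G = 0.750000
t=1: π = [0.2188, 0.1875, 0.1875, 0.1875, 0.2188], E[r] = 0.7500, γ^t·E[r] = 0.600000, running G = 1.350000
t=2: π = [0.1953, 0.2070, 0.1719, 0.2031, 0.2227], E[r] = 0.6641, γ^t·E[r] = 0.425000, running G = 1.775000
t=3: π = [0.1934, 0.2017, 0.1719, 0.2031, 0.2300], E[r] = 0.6455, γ^t·E[r] = 0.330500, running G = 2.105500
t=4: π = [0.1934, 0.2021, 0.1719, 0.2031, 0.2296], E[r] = 0.6464, γ^t·E[r] = 0.264750, running G = 2.370250
t=5: π = [0.1934, 0.2020, 0.1719, 0.2031, 0.2296], E[r] = 0.6463, γ^t·E[r] = 0.211765, running G = 2.582015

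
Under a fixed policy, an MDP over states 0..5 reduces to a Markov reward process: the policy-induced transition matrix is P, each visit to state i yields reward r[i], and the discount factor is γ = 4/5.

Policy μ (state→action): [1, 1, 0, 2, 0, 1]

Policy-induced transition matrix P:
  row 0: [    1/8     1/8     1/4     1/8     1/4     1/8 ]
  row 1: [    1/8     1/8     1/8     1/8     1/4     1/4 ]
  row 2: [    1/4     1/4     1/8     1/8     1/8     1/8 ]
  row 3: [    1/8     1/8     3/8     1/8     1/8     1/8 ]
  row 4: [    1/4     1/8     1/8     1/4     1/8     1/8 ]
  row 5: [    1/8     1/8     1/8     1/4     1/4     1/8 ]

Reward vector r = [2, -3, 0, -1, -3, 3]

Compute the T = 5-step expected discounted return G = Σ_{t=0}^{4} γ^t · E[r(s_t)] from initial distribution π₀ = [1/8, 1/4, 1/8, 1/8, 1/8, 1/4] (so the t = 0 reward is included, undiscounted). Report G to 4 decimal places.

t=0: π = [0.1250, 0.2500, 0.1250, 0.1250, 0.1250, 0.2500], E[r] = -0.2500, γ^t·E[r] = -0.250000, running G = -0.250000
t=1: π = [0.1563, 0.1406, 0.1719, 0.1719, 0.2031, 0.1563], E[r] = -0.4219, γ^t·E[r] = -0.337500, running G = -0.587500
t=2: π = [0.1719, 0.1465, 0.1875, 0.1699, 0.1816, 0.1426], E[r] = -0.3828, γ^t·E[r] = -0.245000, running G = -0.832500
t=3: π = [0.1711, 0.1484, 0.1890, 0.1655, 0.1826, 0.1433], E[r] = -0.3865, γ^t·E[r] = -0.197875, running G = -1.030375
t=4: π = [0.1714, 0.1486, 0.1878, 0.1657, 0.1829, 0.1436], E[r] = -0.3866, γ^t·E[r] = -0.158363, running G = -1.188738

G = -1.1887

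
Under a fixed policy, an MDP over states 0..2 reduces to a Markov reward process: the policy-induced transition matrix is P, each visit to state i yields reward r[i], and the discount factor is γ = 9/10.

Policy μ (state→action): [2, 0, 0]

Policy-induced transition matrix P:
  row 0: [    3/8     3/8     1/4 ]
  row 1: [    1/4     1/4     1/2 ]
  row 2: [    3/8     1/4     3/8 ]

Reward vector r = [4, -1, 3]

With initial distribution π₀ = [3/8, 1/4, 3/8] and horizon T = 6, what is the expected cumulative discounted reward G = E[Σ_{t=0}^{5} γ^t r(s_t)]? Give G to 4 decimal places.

t=0: π = [0.3750, 0.2500, 0.3750], E[r] = 2.3750, γ^t·E[r] = 2.375000, running G = 2.375000
t=1: π = [0.3438, 0.2969, 0.3594], E[r] = 2.1563, γ^t·E[r] = 1.940625, running G = 4.315625
t=2: π = [0.3379, 0.2930, 0.3691], E[r] = 2.1660, γ^t·E[r] = 1.754473, running G = 6.070098
t=3: π = [0.3384, 0.2922, 0.3694], E[r] = 2.1694, γ^t·E[r] = 1.581517, running G = 7.651615
t=4: π = [0.3385, 0.2923, 0.3692], E[r] = 2.1693, γ^t·E[r] = 1.423265, running G = 9.074880
t=5: π = [0.3385, 0.2923, 0.3692], E[r] = 2.1692, γ^t·E[r] = 1.280907, running G = 10.355787

G = 10.3558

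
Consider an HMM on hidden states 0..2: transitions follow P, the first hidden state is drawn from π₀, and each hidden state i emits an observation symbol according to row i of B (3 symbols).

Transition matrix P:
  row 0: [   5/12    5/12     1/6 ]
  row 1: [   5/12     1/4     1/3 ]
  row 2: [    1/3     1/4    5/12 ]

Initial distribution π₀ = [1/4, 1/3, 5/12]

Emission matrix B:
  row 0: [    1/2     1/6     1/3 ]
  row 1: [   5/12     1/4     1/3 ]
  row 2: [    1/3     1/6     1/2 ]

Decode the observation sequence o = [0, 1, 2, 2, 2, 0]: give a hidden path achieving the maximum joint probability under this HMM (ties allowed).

path = [0, 1, 2, 2, 2, 0]

t=0: δ = [1.250e-01, 1.389e-01, 1.389e-01]  (obs o_0=0)
t=1: δ = [9.645e-03, 1.302e-02, 9.645e-03]  ψ = [1, 0, 2]  (obs o_1=1)
t=2: δ = [1.808e-03, 1.340e-03, 2.170e-03]  ψ = [1, 0, 1]  (obs o_2=2)
t=3: δ = [2.512e-04, 2.512e-04, 4.521e-04]  ψ = [0, 0, 2]  (obs o_3=2)
t=4: δ = [5.023e-05, 3.768e-05, 9.419e-05]  ψ = [2, 2, 2]  (obs o_4=2)
t=5: δ = [1.570e-05, 9.811e-06, 1.308e-05]  ψ = [2, 2, 2]  (obs o_5=0)
backtrack: best end state = 0; path = [0, 1, 2, 2, 2, 0]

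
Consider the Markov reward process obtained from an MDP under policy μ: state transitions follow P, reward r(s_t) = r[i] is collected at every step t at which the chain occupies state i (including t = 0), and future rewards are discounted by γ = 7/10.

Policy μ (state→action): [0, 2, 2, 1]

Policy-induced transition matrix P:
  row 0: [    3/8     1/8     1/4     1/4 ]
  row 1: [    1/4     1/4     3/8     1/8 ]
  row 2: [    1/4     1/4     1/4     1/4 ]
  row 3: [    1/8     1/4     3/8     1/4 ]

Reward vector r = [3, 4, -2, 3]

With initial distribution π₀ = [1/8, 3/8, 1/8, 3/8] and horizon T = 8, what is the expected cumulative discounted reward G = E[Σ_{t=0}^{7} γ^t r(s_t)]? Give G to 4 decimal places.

G = 6.2532

t=0: π = [0.1250, 0.3750, 0.1250, 0.3750], E[r] = 2.7500, γ^t·E[r] = 2.750000, running G = 2.750000
t=1: π = [0.2188, 0.2344, 0.3438, 0.2031], E[r] = 1.5156, γ^t·E[r] = 1.060938, running G = 3.810938
t=2: π = [0.2520, 0.2227, 0.3047, 0.2207], E[r] = 1.6992, γ^t·E[r] = 0.832617, running G = 4.643555
t=3: π = [0.2539, 0.2185, 0.3054, 0.2222], E[r] = 1.6914, γ^t·E[r] = 0.580152, running G = 5.223707
t=4: π = [0.2540, 0.2183, 0.3051, 0.2227], E[r] = 1.6928, γ^t·E[r] = 0.406451, running G = 5.630158
t=5: π = [0.2539, 0.2183, 0.3051, 0.2227], E[r] = 1.6927, γ^t·E[r] = 0.284486, running G = 5.914644
t=6: π = [0.2539, 0.2183, 0.3051, 0.2227], E[r] = 1.6927, γ^t·E[r] = 0.199139, running G = 6.113783
t=7: π = [0.2539, 0.2183, 0.3051, 0.2227], E[r] = 1.6927, γ^t·E[r] = 0.139397, running G = 6.253180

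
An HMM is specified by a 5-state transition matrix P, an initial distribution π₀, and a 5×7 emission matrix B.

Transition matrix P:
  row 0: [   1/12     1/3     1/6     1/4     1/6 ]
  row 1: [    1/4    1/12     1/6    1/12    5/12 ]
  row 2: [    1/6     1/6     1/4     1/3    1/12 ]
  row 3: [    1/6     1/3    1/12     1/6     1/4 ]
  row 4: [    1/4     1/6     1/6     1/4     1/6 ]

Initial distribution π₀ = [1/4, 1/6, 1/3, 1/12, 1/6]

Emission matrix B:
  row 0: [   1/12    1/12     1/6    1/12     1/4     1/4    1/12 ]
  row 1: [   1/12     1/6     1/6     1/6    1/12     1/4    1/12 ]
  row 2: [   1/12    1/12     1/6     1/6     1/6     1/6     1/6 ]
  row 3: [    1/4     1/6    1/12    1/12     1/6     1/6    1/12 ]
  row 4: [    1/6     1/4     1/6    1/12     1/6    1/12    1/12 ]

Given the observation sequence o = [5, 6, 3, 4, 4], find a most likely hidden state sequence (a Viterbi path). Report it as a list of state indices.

t=0: δ = [6.250e-02, 4.167e-02, 5.556e-02, 1.389e-02, 1.389e-02]  (obs o_0=5)
t=1: δ = [8.681e-04, 1.736e-03, 2.315e-03, 1.543e-03, 1.447e-03]  ψ = [1, 0, 2, 2, 1]  (obs o_1=6)
t=2: δ = [3.617e-05, 8.573e-05, 9.645e-05, 6.430e-05, 6.028e-05]  ψ = [1, 3, 2, 2, 1]  (obs o_2=3)
t=3: δ = [5.358e-06, 1.786e-06, 4.019e-06, 5.358e-06, 5.954e-06]  ψ = [1, 3, 2, 2, 1]  (obs o_3=4)
t=4: δ = [3.721e-07, 1.488e-07, 1.674e-07, 2.481e-07, 2.233e-07]  ψ = [4, 0, 2, 4, 3]  (obs o_4=4)
backtrack: best end state = 0; path = [2, 3, 1, 4, 0]

path = [2, 3, 1, 4, 0]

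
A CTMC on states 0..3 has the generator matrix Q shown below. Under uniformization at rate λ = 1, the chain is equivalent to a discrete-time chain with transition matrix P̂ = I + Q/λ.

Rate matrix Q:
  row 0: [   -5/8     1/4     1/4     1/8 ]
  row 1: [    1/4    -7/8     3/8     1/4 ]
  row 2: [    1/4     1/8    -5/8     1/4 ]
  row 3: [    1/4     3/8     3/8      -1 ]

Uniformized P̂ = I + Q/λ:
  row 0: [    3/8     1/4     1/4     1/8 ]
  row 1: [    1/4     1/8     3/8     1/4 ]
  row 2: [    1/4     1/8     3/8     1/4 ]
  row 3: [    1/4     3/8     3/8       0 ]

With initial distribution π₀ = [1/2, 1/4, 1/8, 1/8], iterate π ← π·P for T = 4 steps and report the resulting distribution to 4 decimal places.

t=0: π = [0.5000, 0.2500, 0.1250, 0.1250]
t=1: π = [0.3125, 0.2188, 0.3125, 0.1563]
t=2: π = [0.2891, 0.2031, 0.3359, 0.1719]
t=3: π = [0.2861, 0.2041, 0.3389, 0.1709]
t=4: π = [0.2858, 0.2035, 0.3392, 0.1715]

π = [0.2858, 0.2035, 0.3392, 0.1715]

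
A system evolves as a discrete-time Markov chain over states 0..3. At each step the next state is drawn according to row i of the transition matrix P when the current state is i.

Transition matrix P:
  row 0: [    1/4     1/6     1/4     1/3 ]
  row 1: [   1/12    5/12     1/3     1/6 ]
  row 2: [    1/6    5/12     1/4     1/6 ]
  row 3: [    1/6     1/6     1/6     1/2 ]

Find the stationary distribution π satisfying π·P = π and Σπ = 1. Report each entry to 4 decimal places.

π = [0.1540, 0.3060, 0.2515, 0.2885]

Balance equations π_j = Σ_i π_i·P[i][j]:
  π_0 = 1/4·π_0 + 1/12·π_1 + 1/6·π_2 + 1/6·π_3
  π_1 = 1/6·π_0 + 5/12·π_1 + 5/12·π_2 + 1/6·π_3
  π_2 = 1/4·π_0 + 1/3·π_1 + 1/4·π_2 + 1/6·π_3
  normalize: π_0 + π_1 + π_2 + π_3 = 1
Solving the linear system gives exactly π = [79/513, 157/513, 43/171, 148/513].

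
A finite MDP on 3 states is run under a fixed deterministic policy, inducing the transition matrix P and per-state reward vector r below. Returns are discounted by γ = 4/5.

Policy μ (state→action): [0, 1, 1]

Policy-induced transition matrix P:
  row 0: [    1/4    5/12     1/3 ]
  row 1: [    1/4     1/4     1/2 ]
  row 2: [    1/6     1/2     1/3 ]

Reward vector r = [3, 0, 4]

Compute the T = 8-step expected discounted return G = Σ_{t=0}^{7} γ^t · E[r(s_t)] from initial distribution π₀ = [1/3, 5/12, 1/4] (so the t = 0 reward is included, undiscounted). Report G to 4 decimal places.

t=0: π = [0.3333, 0.4167, 0.2500], E[r] = 2.0000, γ^t·E[r] = 2.000000, running G = 2.000000
t=1: π = [0.2292, 0.3681, 0.4028], E[r] = 2.2986, γ^t·E[r] = 1.838889, running G = 3.838889
t=2: π = [0.2164, 0.3889, 0.3947], E[r] = 2.2280, γ^t·E[r] = 1.425926, running G = 5.264815
t=3: π = [0.2171, 0.3847, 0.3981], E[r] = 2.2439, γ^t·E[r] = 1.148889, running G = 6.413704
t=4: π = [0.2168, 0.3857, 0.3975], E[r] = 2.2403, γ^t·E[r] = 0.917623, running G = 7.331327
t=5: π = [0.2169, 0.3855, 0.3976], E[r] = 2.2411, γ^t·E[r] = 0.734369, running G = 8.065696
t=6: π = [0.2169, 0.3856, 0.3976], E[r] = 2.2409, γ^t·E[r] = 0.587446, running G = 8.653142
t=7: π = [0.2169, 0.3855, 0.3976], E[r] = 2.2410, γ^t·E[r] = 0.469966, running G = 9.123108

G = 9.1231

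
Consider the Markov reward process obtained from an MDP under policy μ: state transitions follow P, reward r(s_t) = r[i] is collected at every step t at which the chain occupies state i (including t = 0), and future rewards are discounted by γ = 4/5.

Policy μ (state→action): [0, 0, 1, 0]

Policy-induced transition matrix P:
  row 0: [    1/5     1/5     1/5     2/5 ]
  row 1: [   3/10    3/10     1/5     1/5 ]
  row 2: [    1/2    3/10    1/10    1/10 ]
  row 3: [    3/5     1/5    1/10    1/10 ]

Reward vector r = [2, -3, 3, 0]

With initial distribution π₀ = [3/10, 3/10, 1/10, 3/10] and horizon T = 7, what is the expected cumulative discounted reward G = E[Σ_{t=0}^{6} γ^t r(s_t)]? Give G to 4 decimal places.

G = 1.4728

t=0: π = [0.3000, 0.3000, 0.1000, 0.3000], E[r] = 0.0000, γ^t·E[r] = 0.000000, running G = 0.000000
t=1: π = [0.3800, 0.2400, 0.1600, 0.2200], E[r] = 0.5200, γ^t·E[r] = 0.416000, running G = 0.416000
t=2: π = [0.3600, 0.2400, 0.1620, 0.2380], E[r] = 0.4860, γ^t·E[r] = 0.311040, running G = 0.727040
t=3: π = [0.3678, 0.2402, 0.1600, 0.2320], E[r] = 0.4950, γ^t·E[r] = 0.253440, running G = 0.980480
t=4: π = [0.3648, 0.2400, 0.1608, 0.2344], E[r] = 0.4920, γ^t·E[r] = 0.201515, running G = 1.181995
t=5: π = [0.3660, 0.2401, 0.1605, 0.2334], E[r] = 0.4932, γ^t·E[r] = 0.161605, running G = 1.343600
t=6: π = [0.3655, 0.2401, 0.1606, 0.2338], E[r] = 0.4927, γ^t·E[r] = 0.129162, running G = 1.472762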